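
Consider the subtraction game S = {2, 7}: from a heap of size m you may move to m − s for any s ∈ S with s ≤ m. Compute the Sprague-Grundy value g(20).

1

Build the Grundy sequence with g(k) = mex{g(k−s) : s ∈ {2, 7}, s ≤ k}:
k:     0  1  2  3  4  5  6  7  8  9 10 11 12 13 14 15 16 17 18 19 20
g(k):  0  0  1  1  0  0  1  1  2  0  0  1  1  0  0  1  1  2  0  0  1
So g(20) = 1.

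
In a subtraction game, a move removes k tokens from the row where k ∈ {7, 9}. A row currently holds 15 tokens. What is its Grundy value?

2

Build the Grundy sequence with g(k) = mex{g(k−s) : s ∈ {7, 9}, s ≤ k}:
k:     0  1  2  3  4  5  6  7  8  9 10 11 12 13 14 15
g(k):  0  0  0  0  0  0  0  1  1  1  1  1  1  1  2  2
So g(15) = 2.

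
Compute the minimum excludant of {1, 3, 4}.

0 is not in the set, so the mex is 0.

0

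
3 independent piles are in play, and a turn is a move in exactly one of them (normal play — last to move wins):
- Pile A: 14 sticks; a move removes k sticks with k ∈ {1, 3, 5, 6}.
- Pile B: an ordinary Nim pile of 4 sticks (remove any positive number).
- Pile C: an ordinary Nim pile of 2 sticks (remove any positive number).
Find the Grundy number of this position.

Grundy values for pile A (subtraction set {1, 3, 5, 6}):
g(0) = mex{} = 0
g(1) = mex{0} = 1
g(2) = mex{1} = 0
g(3) = mex{0} = 1
g(4) = mex{1} = 0
g(5) = mex{0} = 1
g(6) = mex{0,1} = 2
g(7) = mex{0,1,2} = 3
g(8) = mex{0,1,3} = 2
g(9) = mex{0,1,2} = 3
g(10) = mex{0,1,3} = 2
g(11) = mex{1,2} = 0
g(12) = mex{0,2,3} = 1
g(13) = mex{1,2,3} = 0
g(14) = mex{0,2,3} = 1
So g(14) = 1.
Pile B is a plain Nim pile of size 4, so its Grundy value is 4.
Pile C is a plain Nim pile of size 2, so its Grundy value is 2.
The value of a disjunctive sum is the nim-sum of the parts.
Combined value = 1 ⊕ 4 ⊕ 2 = 7.

7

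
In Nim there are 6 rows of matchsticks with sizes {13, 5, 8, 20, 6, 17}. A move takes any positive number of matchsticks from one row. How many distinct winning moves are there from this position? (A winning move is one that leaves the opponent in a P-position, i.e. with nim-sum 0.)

1

Nim-sum: 13 XOR 5 XOR 8 XOR 20 XOR 6 XOR 17 = 3.
The overall nim-sum is X = 3. A row of size p has a winning move iff p XOR X < p (reduce it to p XOR X).
  13: 13 XOR 3 = 14 ≥ 13 — no move.
  5: 5 XOR 3 = 6 ≥ 5 — no move.
  8: 8 XOR 3 = 11 ≥ 8 — no move.
  20: 20 XOR 3 = 23 ≥ 20 — no move.
  6: 6 XOR 3 = 5 < 6 — winning move (to 5).
  17: 17 XOR 3 = 18 ≥ 17 — no move.
That gives 1 winning move.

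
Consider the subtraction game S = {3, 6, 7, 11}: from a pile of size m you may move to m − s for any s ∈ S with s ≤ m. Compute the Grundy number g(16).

2

Compute g(0), g(1), … for moves {3, 6, 7, 11}:
k:     0  1  2  3  4  5  6  7  8  9 10 11 12 13 14 15 16
g(k):  0  0  0  1  1  1  2  2  2  3  0  3  4  1  0  0  2
So g(16) = 2.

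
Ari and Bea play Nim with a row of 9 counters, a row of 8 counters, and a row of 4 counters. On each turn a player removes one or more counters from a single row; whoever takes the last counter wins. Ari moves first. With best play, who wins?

Ari wins

Write each in binary and XOR column by column:
  1001  (9)
  1000  (8)
  0100  (4)
  ----
  0101  (5)
The nim-sum is 5 ≠ 0, so this is an N-position: the player to move can win; Ari has a winning move.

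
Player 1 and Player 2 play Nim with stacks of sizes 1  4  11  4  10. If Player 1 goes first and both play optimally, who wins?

Player 2 wins

Write each in binary and XOR column by column:
  0001  (1)
  0100  (4)
  1011  (11)
  0100  (4)
  1010  (10)
  ----
  0000  (0)
The nim-sum is 0, so this is a P-position: the player to move is in a losing position under optimal play; Player 1 is about to move from it and so loses — Player 2 wins.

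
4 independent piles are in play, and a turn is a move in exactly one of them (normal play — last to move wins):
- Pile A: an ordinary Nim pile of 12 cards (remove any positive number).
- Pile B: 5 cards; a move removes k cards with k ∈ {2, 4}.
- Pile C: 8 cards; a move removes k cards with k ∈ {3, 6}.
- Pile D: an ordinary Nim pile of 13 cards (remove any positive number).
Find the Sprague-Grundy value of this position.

1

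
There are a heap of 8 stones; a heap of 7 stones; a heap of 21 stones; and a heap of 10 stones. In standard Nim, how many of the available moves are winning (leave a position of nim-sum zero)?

Nim-sum: 8 ^ 7 ^ 21 ^ 10 = 16.
The overall nim-sum is X = 16. A heap of size p has a winning move iff p XOR X < p (reduce it to p XOR X).
  8: 8 XOR 16 = 24 ≥ 8 — no move.
  7: 7 XOR 16 = 23 ≥ 7 — no move.
  21: 21 XOR 16 = 5 < 21 — winning move (to 5).
  10: 10 XOR 16 = 26 ≥ 10 — no move.
That gives 1 winning move.

1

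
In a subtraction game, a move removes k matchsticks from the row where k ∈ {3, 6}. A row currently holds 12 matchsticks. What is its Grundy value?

Compute g(0), g(1), … for moves {3, 6}:
k:     0  1  2  3  4  5  6  7  8  9 10 11 12
g(k):  0  0  0  1  1  1  2  2  2  0  0  0  1
So g(12) = 1.

1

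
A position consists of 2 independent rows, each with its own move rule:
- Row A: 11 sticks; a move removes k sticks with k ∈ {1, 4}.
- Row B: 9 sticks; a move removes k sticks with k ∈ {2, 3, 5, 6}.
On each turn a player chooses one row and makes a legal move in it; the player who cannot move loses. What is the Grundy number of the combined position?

Build the Grundy sequence for row A with g(k) = mex{g(k−s) : s ∈ {1, 4}, s ≤ k}:
g(0) = mex{} = 0
g(1) = mex{0} = 1
g(2) = mex{1} = 0
g(3) = mex{0} = 1
g(4) = mex{0,1} = 2
g(5) = mex{1,2} = 0
g(6) = mex{0} = 1
g(7) = mex{1} = 0
g(8) = mex{0,2} = 1
g(9) = mex{0,1} = 2
g(10) = mex{1,2} = 0
g(11) = mex{0} = 1
So g(11) = 1.
For row B, compute g(0), g(1), … with moves {2, 3, 5, 6}:
g(0) = mex{} = 0
g(1) = mex{} = 0
g(2) = mex{0} = 1
g(3) = mex{0} = 1
g(4) = mex{0,1} = 2
g(5) = mex{0,1} = 2
g(6) = mex{0,1,2} = 3
g(7) = mex{0,1,2} = 3
g(8) = mex{1,2,3} = 0
g(9) = mex{1,2,3} = 0
So g(9) = 0.
By the Sprague-Grundy theorem, the Grundy value of a sum of independent games is the XOR of the component values.
Combined value = 1 XOR 0 = 1.

1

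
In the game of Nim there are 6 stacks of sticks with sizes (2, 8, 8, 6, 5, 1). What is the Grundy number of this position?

0

Compute the nim-sum pairwise:
2 ⊕ 8 = 10
10 ⊕ 8 = 2
2 ⊕ 6 = 4
4 ⊕ 5 = 1
1 ⊕ 1 = 0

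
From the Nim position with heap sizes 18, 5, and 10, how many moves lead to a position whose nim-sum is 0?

1

In binary:
  10010  (18)
  00101  (5)
  01010  (10)
  -----
  11101  (29)
The overall nim-sum is X = 29. A heap of size p has a winning move iff p XOR X < p (reduce it to p XOR X).
  18: 18 XOR 29 = 15 < 18 — winning move (to 15).
  5: 5 XOR 29 = 24 ≥ 5 — no move.
  10: 10 XOR 29 = 23 ≥ 10 — no move.
That gives 1 winning move.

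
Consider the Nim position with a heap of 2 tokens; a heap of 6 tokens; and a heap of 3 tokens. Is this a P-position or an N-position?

N-position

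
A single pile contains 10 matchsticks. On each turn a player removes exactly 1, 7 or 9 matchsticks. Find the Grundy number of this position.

0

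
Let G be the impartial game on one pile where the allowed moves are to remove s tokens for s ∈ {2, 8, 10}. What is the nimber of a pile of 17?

0

Build the Grundy sequence with g(k) = mex{g(k−s) : s ∈ {2, 8, 10}, s ≤ k}:
k:     0  1  2  3  4  5  6  7  8  9 10 11 12 13 14 15 16 17
g(k):  0  0  1  1  0  0  1  1  2  2  3  3  2  2  3  3  0  0
So g(17) = 0.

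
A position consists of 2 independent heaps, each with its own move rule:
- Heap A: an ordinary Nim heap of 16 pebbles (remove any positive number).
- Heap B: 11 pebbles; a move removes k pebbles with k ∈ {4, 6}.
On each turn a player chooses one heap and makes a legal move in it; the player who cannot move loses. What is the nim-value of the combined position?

16

Heap A is a plain Nim heap of size 16, so its Grundy value is 16.
For heap B, compute g(0), g(1), … with moves {4, 6}:
k:     0  1  2  3  4  5  6  7  8  9 10 11
g(k):  0  0  0  0  1  1  1  1  2  2  0  0
So g(11) = 0.
The value of a disjunctive sum is the nim-sum of the parts.
Combined value = 16 XOR 0 = 16.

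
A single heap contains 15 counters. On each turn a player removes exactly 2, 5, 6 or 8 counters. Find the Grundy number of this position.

0

Compute g(0), g(1), … for moves {2, 5, 6, 8}:
k:     0  1  2  3  4  5  6  7  8  9 10 11 12 13 14 15
g(k):  0  0  1  1  0  2  1  3  2  2  3  0  2  1  0  0
So g(15) = 0.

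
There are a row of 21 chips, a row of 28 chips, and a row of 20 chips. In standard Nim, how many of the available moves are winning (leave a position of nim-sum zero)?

3

Nim-sum: 21 XOR 28 XOR 20 = 29.
The overall nim-sum is X = 29. A row of size p has a winning move iff p XOR X < p (reduce it to p XOR X).
  21: 21 XOR 29 = 8 < 21 — winning move (to 8).
  28: 28 XOR 29 = 1 < 28 — winning move (to 1).
  20: 20 XOR 29 = 9 < 20 — winning move (to 9).
That gives 3 winning moves.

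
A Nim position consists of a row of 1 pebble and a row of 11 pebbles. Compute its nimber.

10

Compute the nim-sum pairwise:
1 XOR 11 = 10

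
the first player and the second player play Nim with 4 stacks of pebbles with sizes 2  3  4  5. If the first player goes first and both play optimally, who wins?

Compute the nim-sum pairwise:
2 ^ 3 = 1
1 ^ 4 = 5
5 ^ 5 = 0
The nim-sum is 0, so this is a P-position: the player to move is in a losing position under optimal play; the first player is about to move from it and so loses — the second player wins.

the second player wins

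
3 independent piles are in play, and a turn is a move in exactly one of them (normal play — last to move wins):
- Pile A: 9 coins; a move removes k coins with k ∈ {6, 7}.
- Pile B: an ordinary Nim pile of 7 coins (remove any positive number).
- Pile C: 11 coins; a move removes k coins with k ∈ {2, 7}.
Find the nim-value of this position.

7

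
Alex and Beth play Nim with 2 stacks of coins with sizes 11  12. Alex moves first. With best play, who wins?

Alex wins

Nim-sum: 11 XOR 12 = 7.
The nim-sum is 7 ≠ 0, so this is an N-position: the player to move can win; Alex has a winning move.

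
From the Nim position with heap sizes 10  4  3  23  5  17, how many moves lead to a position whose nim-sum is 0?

Compute the nim-sum pairwise:
10 ⊕ 4 = 14
14 ⊕ 3 = 13
13 ⊕ 23 = 26
26 ⊕ 5 = 31
31 ⊕ 17 = 14
The overall nim-sum is X = 14. A heap of size p has a winning move iff p XOR X < p (reduce it to p XOR X).
  10: 10 XOR 14 = 4 < 10 — winning move (to 4).
  4: 4 XOR 14 = 10 ≥ 4 — no move.
  3: 3 XOR 14 = 13 ≥ 3 — no move.
  23: 23 XOR 14 = 25 ≥ 23 — no move.
  5: 5 XOR 14 = 11 ≥ 5 — no move.
  17: 17 XOR 14 = 31 ≥ 17 — no move.
That gives 1 winning move.

1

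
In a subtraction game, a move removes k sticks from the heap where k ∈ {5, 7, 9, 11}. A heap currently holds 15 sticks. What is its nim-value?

3

Build the Grundy sequence with g(k) = mex{g(k−s) : s ∈ {5, 7, 9, 11}, s ≤ k}:
k:     0  1  2  3  4  5  6  7  8  9 10 11 12 13 14 15
g(k):  0  0  0  0  0  1  1  1  1  1  2  2  2  2  2  3
So g(15) = 3.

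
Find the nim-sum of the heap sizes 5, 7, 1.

Write each in binary and XOR column by column:
  101  (5)
  111  (7)
  001  (1)
  ---
  011  (3)

3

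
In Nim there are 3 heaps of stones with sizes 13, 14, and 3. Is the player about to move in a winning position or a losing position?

Compute the nim-sum pairwise:
13 ^ 14 = 3
3 ^ 3 = 0
The nim-sum is 0, so this is a P-position: the player to move is in a losing position under optimal play.

Losing position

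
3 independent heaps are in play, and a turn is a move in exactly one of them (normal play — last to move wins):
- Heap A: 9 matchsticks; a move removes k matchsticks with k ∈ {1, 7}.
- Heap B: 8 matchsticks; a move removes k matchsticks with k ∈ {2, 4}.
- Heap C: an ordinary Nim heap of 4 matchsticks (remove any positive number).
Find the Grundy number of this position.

4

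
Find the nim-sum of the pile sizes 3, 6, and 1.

4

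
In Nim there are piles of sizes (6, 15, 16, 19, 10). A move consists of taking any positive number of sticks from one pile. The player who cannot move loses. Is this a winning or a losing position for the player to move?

Nim-sum: 6 ^ 15 ^ 16 ^ 19 ^ 10 = 0.
The nim-sum is 0, so this is a P-position: the player to move is in a losing position under optimal play.

Losing position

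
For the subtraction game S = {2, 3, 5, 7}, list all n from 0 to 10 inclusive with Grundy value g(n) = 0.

0, 1, 9, 10

Compute g(0), g(1), … for moves {2, 3, 5, 7}:
g(0) = mex{} = 0
g(1) = mex{} = 0
g(2) = mex{0} = 1
g(3) = mex{0} = 1
g(4) = mex{0,1} = 2
g(5) = mex{0,1} = 2
g(6) = mex{0,1,2} = 3
g(7) = mex{0,1,2} = 3
g(8) = mex{0,1,2,3} = 4
g(9) = mex{1,2,3} = 0
g(10) = mex{1,2,3,4} = 0
The P-positions (g = 0) in 0..10 are 0, 1, 9, 10.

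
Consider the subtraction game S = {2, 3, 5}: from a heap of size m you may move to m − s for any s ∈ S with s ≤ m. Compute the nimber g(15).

0

Grundy values for subtraction set {2, 3, 5}:
k:     0  1  2  3  4  5  6  7  8  9 10 11 12 13 14 15
g(k):  0  0  1  1  2  2  3  0  0  1  1  2  2  3  0  0
So g(15) = 0.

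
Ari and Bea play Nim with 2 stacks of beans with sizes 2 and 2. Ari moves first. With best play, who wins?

Compute the nim-sum pairwise:
2 XOR 2 = 0
The nim-sum is 0, so this is a P-position: the player to move is in a losing position under optimal play; Ari is about to move from it and so loses — Bea wins.

Bea wins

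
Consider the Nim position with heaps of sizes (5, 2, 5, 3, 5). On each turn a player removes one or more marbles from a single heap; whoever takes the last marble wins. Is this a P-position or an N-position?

N-position

Write each in binary and XOR column by column:
  101  (5)
  010  (2)
  101  (5)
  011  (3)
  101  (5)
  ---
  100  (4)
The nim-sum is 4 ≠ 0, so this is an N-position: the player to move can win.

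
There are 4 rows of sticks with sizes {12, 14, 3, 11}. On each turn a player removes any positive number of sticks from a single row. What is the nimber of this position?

Nim-sum: 12 ^ 14 ^ 3 ^ 11 = 10.

10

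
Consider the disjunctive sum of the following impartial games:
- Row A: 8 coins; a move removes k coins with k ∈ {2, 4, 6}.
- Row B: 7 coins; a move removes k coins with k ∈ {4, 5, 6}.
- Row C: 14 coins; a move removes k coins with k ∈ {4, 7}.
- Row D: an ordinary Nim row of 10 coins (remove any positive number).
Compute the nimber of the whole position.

11

Grundy values for row A (subtraction set {2, 4, 6}):
k:     0  1  2  3  4  5  6  7  8
g(k):  0  0  1  1  2  2  3  3  0
So g(8) = 0.
For row B, compute g(0), g(1), … with moves {4, 5, 6}:
g(0) = mex{} = 0
g(1) = mex{} = 0
g(2) = mex{} = 0
g(3) = mex{} = 0
g(4) = mex{0} = 1
g(5) = mex{0} = 1
g(6) = mex{0} = 1
g(7) = mex{0} = 1
So g(7) = 1.
For row C, compute g(0), g(1), … with moves {4, 7}:
k:     0  1  2  3  4  5  6  7  8  9 10 11 12 13 14
g(k):  0  0  0  0  1  1  1  1  2  2  2  0  0  0  0
So g(14) = 0.
Row D is a plain Nim row of size 10, so its Grundy value is 10.
The value of a disjunctive sum is the nim-sum of the parts.
Combined value = 0 XOR 1 XOR 0 XOR 10 = 11.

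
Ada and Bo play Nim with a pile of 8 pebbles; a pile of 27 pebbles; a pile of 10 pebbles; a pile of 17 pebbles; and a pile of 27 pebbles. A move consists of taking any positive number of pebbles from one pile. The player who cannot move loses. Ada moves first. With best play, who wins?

Ada wins

Nim-sum: 8 XOR 27 XOR 10 XOR 17 XOR 27 = 19.
The nim-sum is 19 ≠ 0, so this is an N-position: the player to move can win; Ada has a winning move.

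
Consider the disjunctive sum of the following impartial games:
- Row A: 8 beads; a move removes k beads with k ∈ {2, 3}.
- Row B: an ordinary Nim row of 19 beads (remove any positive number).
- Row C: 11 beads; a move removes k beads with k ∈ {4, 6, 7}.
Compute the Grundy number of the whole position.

Grundy values for row A (subtraction set {2, 3}):
g(0) = mex{} = 0
g(1) = mex{} = 0
g(2) = mex{0} = 1
g(3) = mex{0} = 1
g(4) = mex{0,1} = 2
g(5) = mex{1} = 0
g(6) = mex{1,2} = 0
g(7) = mex{0,2} = 1
g(8) = mex{0} = 1
So g(8) = 1.
Row B is a plain Nim row of size 19, so its Grundy value is 19.
Grundy values for row C (subtraction set {4, 6, 7}):
k:     0  1  2  3  4  5  6  7  8  9 10 11
g(k):  0  0  0  0  1  1  1  1  2  2  2  0
So g(11) = 0.
By the Sprague-Grundy theorem, the Grundy value of a sum of independent games is the XOR of the component values.
Combined value = 1 XOR 19 XOR 0 = 18.

18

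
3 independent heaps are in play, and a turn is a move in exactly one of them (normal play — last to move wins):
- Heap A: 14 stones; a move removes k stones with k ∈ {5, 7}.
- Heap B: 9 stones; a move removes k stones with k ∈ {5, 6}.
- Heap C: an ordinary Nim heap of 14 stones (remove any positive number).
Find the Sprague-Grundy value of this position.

Build the Grundy sequence for heap A with g(k) = mex{g(k−s) : s ∈ {5, 7}, s ≤ k}:
k:     0  1  2  3  4  5  6  7  8  9 10 11 12 13 14
g(k):  0  0  0  0  0  1  1  1  1  1  2  2  0  0  0
So g(14) = 0.
Build the Grundy sequence for heap B with g(k) = mex{g(k−s) : s ∈ {5, 6}, s ≤ k}:
k:     0  1  2  3  4  5  6  7  8  9
g(k):  0  0  0  0  0  1  1  1  1  1
So g(9) = 1.
Heap C is a plain Nim heap of size 14, so its Grundy value is 14.
By the Sprague-Grundy theorem, the Grundy value of a sum of independent games is the XOR of the component values.
Combined value = 0 ⊕ 1 ⊕ 14 = 15.

15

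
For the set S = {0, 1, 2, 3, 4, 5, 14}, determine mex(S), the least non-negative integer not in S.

The values 0, 1, 2, 3, 4, 5 are all present; 6 is the first non-negative integer missing from the set.

6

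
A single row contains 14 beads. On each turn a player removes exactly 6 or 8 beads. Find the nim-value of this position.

Compute g(0), g(1), … for moves {6, 8}:
g(0) = mex{} = 0
g(1) = mex{} = 0
g(2) = mex{} = 0
g(3) = mex{} = 0
g(4) = mex{} = 0
g(5) = mex{} = 0
g(6) = mex{0} = 1
g(7) = mex{0} = 1
g(8) = mex{0} = 1
g(9) = mex{0} = 1
g(10) = mex{0} = 1
g(11) = mex{0} = 1
g(12) = mex{0,1} = 2
g(13) = mex{0,1} = 2
g(14) = mex{1} = 0
So g(14) = 0.

0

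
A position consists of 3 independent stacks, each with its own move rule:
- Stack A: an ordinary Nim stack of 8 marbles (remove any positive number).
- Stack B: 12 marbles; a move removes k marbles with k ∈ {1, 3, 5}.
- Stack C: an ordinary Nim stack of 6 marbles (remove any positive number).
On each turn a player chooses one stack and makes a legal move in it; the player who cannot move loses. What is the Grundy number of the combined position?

Stack A is a plain Nim stack of size 8, so its Grundy value is 8.
Grundy values for stack B (subtraction set {1, 3, 5}):
g(0) = mex{} = 0
g(1) = mex{0} = 1
g(2) = mex{1} = 0
g(3) = mex{0} = 1
g(4) = mex{1} = 0
g(5) = mex{0} = 1
g(6) = mex{1} = 0
g(7) = mex{0} = 1
g(8) = mex{1} = 0
g(9) = mex{0} = 1
g(10) = mex{1} = 0
g(11) = mex{0} = 1
g(12) = mex{1} = 0
So g(12) = 0.
Stack C is a plain Nim stack of size 6, so its Grundy value is 6.
The value of a disjunctive sum is the nim-sum of the parts.
Combined value = 8 XOR 0 XOR 6 = 14.

14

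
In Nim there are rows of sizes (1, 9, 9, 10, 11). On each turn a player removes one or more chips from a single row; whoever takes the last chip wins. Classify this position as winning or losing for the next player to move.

Losing position

Nim-sum: 1 ^ 9 ^ 9 ^ 10 ^ 11 = 0.
The nim-sum is 0, so this is a P-position: the player to move is in a losing position under optimal play.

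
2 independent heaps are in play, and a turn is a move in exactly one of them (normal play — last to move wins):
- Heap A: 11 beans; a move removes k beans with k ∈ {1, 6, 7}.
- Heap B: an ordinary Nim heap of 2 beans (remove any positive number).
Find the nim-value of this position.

1

For heap A, compute g(0), g(1), … with moves {1, 6, 7}:
k:     0  1  2  3  4  5  6  7  8  9 10 11
g(k):  0  1  0  1  0  1  2  3  2  3  2  3
So g(11) = 3.
Heap B is a plain Nim heap of size 2, so its Grundy value is 2.
By the Sprague-Grundy theorem, the Grundy value of a sum of independent games is the XOR of the component values.
Combined value = 3 ⊕ 2 = 1.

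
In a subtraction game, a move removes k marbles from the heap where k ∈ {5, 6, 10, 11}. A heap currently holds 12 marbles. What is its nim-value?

Build the Grundy sequence with g(k) = mex{g(k−s) : s ∈ {5, 6, 10, 11}, s ≤ k}:
k:     0  1  2  3  4  5  6  7  8  9 10 11 12
g(k):  0  0  0  0  0  1  1  1  1  1  2  2  2
So g(12) = 2.

2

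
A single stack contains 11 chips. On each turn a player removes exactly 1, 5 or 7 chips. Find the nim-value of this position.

Grundy values for subtraction set {1, 5, 7}:
k:     0  1  2  3  4  5  6  7  8  9 10 11
g(k):  0  1  0  1  0  1  0  1  0  1  0  1
So g(11) = 1.

1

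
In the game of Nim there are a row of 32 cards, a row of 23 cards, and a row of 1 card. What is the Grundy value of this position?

54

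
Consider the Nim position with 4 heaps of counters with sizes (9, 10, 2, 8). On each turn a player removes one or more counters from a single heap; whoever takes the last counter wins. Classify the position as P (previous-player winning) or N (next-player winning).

Write each in binary and XOR column by column:
  1001  (9)
  1010  (10)
  0010  (2)
  1000  (8)
  ----
  1001  (9)
The nim-sum is 9 ≠ 0, so this is an N-position: the player to move can win.

N-position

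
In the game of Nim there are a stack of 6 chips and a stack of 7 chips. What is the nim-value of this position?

1

Nim-sum: 6 XOR 7 = 1.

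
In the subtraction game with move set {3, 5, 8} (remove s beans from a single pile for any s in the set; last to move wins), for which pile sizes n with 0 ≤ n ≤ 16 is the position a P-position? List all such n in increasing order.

0, 1, 2, 11, 12, 13

Build the Grundy sequence with g(k) = mex{g(k−s) : s ∈ {3, 5, 8}, s ≤ k}:
k:     0  1  2  3  4  5  6  7  8  9 10 11 12 13 14 15 16
g(k):  0  0  0  1  1  1  2  2  2  3  3  0  0  0  1  1  1
The P-positions (g = 0) in 0..16 are 0, 1, 2, 11, 12, 13.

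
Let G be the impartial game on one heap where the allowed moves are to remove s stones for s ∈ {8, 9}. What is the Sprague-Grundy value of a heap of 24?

Grundy values for subtraction set {8, 9}:
k:     0  1  2  3  4  5  6  7  8  9 10 11 12 13 14 15 16 17 18 19 20 21 22 23 24
g(k):  0  0  0  0  0  0  0  0  1  1  1  1  1  1  1  1  2  0  0  0  0  0  0  0  0
So g(24) = 0.

0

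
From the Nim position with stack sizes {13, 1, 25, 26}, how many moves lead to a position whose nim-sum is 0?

Bitwise XOR of the heap sizes:
  01101  (13)
  00001  (1)
  11001  (25)
  11010  (26)
  -----
  01111  (15)
The overall nim-sum is X = 15. A stack of size p has a winning move iff p XOR X < p (reduce it to p XOR X).
  13: 13 XOR 15 = 2 < 13 — winning move (to 2).
  1: 1 XOR 15 = 14 ≥ 1 — no move.
  25: 25 XOR 15 = 22 < 25 — winning move (to 22).
  26: 26 XOR 15 = 21 < 26 — winning move (to 21).
That gives 3 winning moves.

3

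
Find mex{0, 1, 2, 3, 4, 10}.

5

The values 0, 1, 2, 3, 4 are all present; 5 is the first non-negative integer missing from the set.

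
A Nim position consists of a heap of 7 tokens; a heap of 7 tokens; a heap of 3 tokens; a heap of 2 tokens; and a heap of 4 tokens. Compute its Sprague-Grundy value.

5

Nim-sum: 7 ⊕ 7 ⊕ 3 ⊕ 2 ⊕ 4 = 5.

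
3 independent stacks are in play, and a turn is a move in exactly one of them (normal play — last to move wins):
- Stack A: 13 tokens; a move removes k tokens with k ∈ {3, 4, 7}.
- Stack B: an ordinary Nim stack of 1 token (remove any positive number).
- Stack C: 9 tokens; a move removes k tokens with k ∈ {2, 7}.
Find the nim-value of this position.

0

For stack A, compute g(0), g(1), … with moves {3, 4, 7}:
k:     0  1  2  3  4  5  6  7  8  9 10 11 12 13
g(k):  0  0  0  1  1  1  2  2  2  3  0  0  0  1
So g(13) = 1.
Stack B is a plain Nim stack of size 1, so its Grundy value is 1.
Grundy values for stack C (subtraction set {2, 7}):
k:     0  1  2  3  4  5  6  7  8  9
g(k):  0  0  1  1  0  0  1  1  2  0
So g(9) = 0.
The value of a disjunctive sum is the nim-sum of the parts.
Combined value = 1 XOR 1 XOR 0 = 0.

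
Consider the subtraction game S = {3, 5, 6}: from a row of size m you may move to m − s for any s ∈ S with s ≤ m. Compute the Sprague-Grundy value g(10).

0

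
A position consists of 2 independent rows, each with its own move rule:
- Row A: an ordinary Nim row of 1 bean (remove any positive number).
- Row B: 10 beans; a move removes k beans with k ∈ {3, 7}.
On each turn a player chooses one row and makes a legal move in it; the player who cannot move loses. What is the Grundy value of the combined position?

1

Row A is a plain Nim row of size 1, so its Grundy value is 1.
For row B, compute g(0), g(1), … with moves {3, 7}:
g(0) = mex{} = 0
g(1) = mex{} = 0
g(2) = mex{} = 0
g(3) = mex{0} = 1
g(4) = mex{0} = 1
g(5) = mex{0} = 1
g(6) = mex{1} = 0
g(7) = mex{0,1} = 2
g(8) = mex{0,1} = 2
g(9) = mex{0} = 1
g(10) = mex{1,2} = 0
So g(10) = 0.
By the Sprague-Grundy theorem, the Grundy value of a sum of independent games is the XOR of the component values.
Combined value = 1 ⊕ 0 = 1.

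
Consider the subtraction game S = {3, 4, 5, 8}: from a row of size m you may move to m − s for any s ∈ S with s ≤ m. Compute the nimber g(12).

Grundy values for subtraction set {3, 4, 5, 8}:
g(0) = mex{} = 0
g(1) = mex{} = 0
g(2) = mex{} = 0
g(3) = mex{0} = 1
g(4) = mex{0} = 1
g(5) = mex{0} = 1
g(6) = mex{0,1} = 2
g(7) = mex{0,1} = 2
g(8) = mex{0,1} = 2
g(9) = mex{0,1,2} = 3
g(10) = mex{0,1,2} = 3
g(11) = mex{1,2} = 0
g(12) = mex{1,2,3} = 0
So g(12) = 0.

0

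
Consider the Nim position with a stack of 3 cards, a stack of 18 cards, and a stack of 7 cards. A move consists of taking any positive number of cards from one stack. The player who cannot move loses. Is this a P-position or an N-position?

N-position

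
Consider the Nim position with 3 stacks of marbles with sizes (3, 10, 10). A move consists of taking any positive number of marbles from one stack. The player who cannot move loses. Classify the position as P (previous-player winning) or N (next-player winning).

N-position

Compute the nim-sum pairwise:
3 XOR 10 = 9
9 XOR 10 = 3
The nim-sum is 3 ≠ 0, so this is an N-position: the player to move can win.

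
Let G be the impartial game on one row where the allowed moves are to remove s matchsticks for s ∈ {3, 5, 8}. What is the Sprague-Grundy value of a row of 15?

1

Build the Grundy sequence with g(k) = mex{g(k−s) : s ∈ {3, 5, 8}, s ≤ k}:
k:     0  1  2  3  4  5  6  7  8  9 10 11 12 13 14 15
g(k):  0  0  0  1  1  1  2  2  2  3  3  0  0  0  1  1
So g(15) = 1.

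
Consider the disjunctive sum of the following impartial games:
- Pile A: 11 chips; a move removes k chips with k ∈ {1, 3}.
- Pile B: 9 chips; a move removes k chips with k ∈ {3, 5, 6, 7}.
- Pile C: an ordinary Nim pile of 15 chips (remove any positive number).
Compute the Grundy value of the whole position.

13

Build the Grundy sequence for pile A with g(k) = mex{g(k−s) : s ∈ {1, 3}, s ≤ k}:
k:     0  1  2  3  4  5  6  7  8  9 10 11
g(k):  0  1  0  1  0  1  0  1  0  1  0  1
So g(11) = 1.
For pile B, compute g(0), g(1), … with moves {3, 5, 6, 7}:
g(0) = mex{} = 0
g(1) = mex{} = 0
g(2) = mex{} = 0
g(3) = mex{0} = 1
g(4) = mex{0} = 1
g(5) = mex{0} = 1
g(6) = mex{0,1} = 2
g(7) = mex{0,1} = 2
g(8) = mex{0,1} = 2
g(9) = mex{0,1,2} = 3
So g(9) = 3.
Pile C is a plain Nim pile of size 15, so its Grundy value is 15.
The value of a disjunctive sum is the nim-sum of the parts.
Combined value = 1 XOR 3 XOR 15 = 13.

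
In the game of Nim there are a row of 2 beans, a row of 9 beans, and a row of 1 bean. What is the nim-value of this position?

Nim-sum: 2 ⊕ 9 ⊕ 1 = 10.

10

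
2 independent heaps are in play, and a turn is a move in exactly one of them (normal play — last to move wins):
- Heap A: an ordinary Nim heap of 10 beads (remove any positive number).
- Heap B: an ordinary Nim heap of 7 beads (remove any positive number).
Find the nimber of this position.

13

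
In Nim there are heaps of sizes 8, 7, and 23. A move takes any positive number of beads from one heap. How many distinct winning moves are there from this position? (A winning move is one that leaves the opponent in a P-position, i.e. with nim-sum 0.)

1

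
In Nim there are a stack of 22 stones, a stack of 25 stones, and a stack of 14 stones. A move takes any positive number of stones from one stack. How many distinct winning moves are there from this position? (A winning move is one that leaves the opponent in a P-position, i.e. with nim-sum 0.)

1

Nim-sum: 22 ⊕ 25 ⊕ 14 = 1.
The overall nim-sum is X = 1. A stack of size p has a winning move iff p XOR X < p (reduce it to p XOR X).
  22: 22 XOR 1 = 23 ≥ 22 — no move.
  25: 25 XOR 1 = 24 < 25 — winning move (to 24).
  14: 14 XOR 1 = 15 ≥ 14 — no move.
That gives 1 winning move.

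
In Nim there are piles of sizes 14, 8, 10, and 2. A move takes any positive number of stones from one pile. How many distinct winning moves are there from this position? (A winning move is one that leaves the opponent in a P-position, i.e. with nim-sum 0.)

In binary:
  1110  (14)
  1000  (8)
  1010  (10)
  0010  (2)
  ----
  1110  (14)
The overall nim-sum is X = 14. A pile of size p has a winning move iff p XOR X < p (reduce it to p XOR X).
  14: 14 XOR 14 = 0 < 14 — winning move (to 0).
  8: 8 XOR 14 = 6 < 8 — winning move (to 6).
  10: 10 XOR 14 = 4 < 10 — winning move (to 4).
  2: 2 XOR 14 = 12 ≥ 2 — no move.
That gives 3 winning moves.

3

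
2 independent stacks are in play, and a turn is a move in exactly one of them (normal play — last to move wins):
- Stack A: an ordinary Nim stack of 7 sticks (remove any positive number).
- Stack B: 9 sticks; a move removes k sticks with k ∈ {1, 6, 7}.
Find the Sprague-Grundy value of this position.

4

Stack A is a plain Nim stack of size 7, so its Grundy value is 7.
For stack B, compute g(0), g(1), … with moves {1, 6, 7}:
g(0) = mex{} = 0
g(1) = mex{0} = 1
g(2) = mex{1} = 0
g(3) = mex{0} = 1
g(4) = mex{1} = 0
g(5) = mex{0} = 1
g(6) = mex{0,1} = 2
g(7) = mex{0,1,2} = 3
g(8) = mex{0,1,3} = 2
g(9) = mex{0,1,2} = 3
So g(9) = 3.
The value of a disjunctive sum is the nim-sum of the parts.
Combined value = 7 ⊕ 3 = 4.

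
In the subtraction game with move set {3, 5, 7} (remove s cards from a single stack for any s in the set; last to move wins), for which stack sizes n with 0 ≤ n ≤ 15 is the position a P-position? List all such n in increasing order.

0, 1, 2, 10, 11, 12

Build the Grundy sequence with g(k) = mex{g(k−s) : s ∈ {3, 5, 7}, s ≤ k}:
k:     0  1  2  3  4  5  6  7  8  9 10 11 12 13 14 15
g(k):  0  0  0  1  1  1  2  2  2  3  0  0  0  1  1  1
The P-positions (g = 0) in 0..15 are 0, 1, 2, 10, 11, 12.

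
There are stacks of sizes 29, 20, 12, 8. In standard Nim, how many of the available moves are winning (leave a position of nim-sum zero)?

3

Compute the nim-sum pairwise:
29 ^ 20 = 9
9 ^ 12 = 5
5 ^ 8 = 13
The overall nim-sum is X = 13. A stack of size p has a winning move iff p XOR X < p (reduce it to p XOR X).
  29: 29 XOR 13 = 16 < 29 — winning move (to 16).
  20: 20 XOR 13 = 25 ≥ 20 — no move.
  12: 12 XOR 13 = 1 < 12 — winning move (to 1).
  8: 8 XOR 13 = 5 < 8 — winning move (to 5).
That gives 3 winning moves.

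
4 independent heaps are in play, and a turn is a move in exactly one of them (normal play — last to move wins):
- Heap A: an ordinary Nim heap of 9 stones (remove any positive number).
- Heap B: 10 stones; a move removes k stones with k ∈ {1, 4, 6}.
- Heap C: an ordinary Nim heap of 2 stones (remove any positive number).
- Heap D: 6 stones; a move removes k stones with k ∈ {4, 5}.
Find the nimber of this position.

10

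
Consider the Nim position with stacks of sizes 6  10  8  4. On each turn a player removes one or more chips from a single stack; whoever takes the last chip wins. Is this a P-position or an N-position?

Nim-sum: 6 ⊕ 10 ⊕ 8 ⊕ 4 = 0.
The nim-sum is 0, so this is a P-position: the player to move is in a losing position under optimal play.

P-position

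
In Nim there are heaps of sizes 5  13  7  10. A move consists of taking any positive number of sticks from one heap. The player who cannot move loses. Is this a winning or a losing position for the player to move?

Nim-sum: 5 ⊕ 13 ⊕ 7 ⊕ 10 = 5.
The nim-sum is 5 ≠ 0, so this is an N-position: the player to move can win.

Winning position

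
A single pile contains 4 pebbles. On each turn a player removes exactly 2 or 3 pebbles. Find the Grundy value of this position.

Grundy values for subtraction set {2, 3}:
g(0) = mex{} = 0
g(1) = mex{} = 0
g(2) = mex{0} = 1
g(3) = mex{0} = 1
g(4) = mex{0,1} = 2
So g(4) = 2.

2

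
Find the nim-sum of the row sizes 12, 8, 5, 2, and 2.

1

Nim-sum: 12 ^ 8 ^ 5 ^ 2 ^ 2 = 1.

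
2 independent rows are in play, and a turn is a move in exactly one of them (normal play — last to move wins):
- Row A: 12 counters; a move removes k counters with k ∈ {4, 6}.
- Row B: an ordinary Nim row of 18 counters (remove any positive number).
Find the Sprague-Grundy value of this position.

For row A, compute g(0), g(1), … with moves {4, 6}:
k:     0  1  2  3  4  5  6  7  8  9 10 11 12
g(k):  0  0  0  0  1  1  1  1  2  2  0  0  0
So g(12) = 0.
Row B is a plain Nim row of size 18, so its Grundy value is 18.
By the Sprague-Grundy theorem, the Grundy value of a sum of independent games is the XOR of the component values.
Combined value = 0 XOR 18 = 18.

18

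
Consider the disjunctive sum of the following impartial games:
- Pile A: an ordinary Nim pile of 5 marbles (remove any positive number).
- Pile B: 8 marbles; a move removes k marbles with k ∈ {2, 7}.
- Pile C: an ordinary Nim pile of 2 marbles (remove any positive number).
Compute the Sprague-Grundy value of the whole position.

5

Pile A is a plain Nim pile of size 5, so its Grundy value is 5.
For pile B, compute g(0), g(1), … with moves {2, 7}:
g(0) = mex{} = 0
g(1) = mex{} = 0
g(2) = mex{0} = 1
g(3) = mex{0} = 1
g(4) = mex{1} = 0
g(5) = mex{1} = 0
g(6) = mex{0} = 1
g(7) = mex{0} = 1
g(8) = mex{0,1} = 2
So g(8) = 2.
Pile C is a plain Nim pile of size 2, so its Grundy value is 2.
By the Sprague-Grundy theorem, the Grundy value of a sum of independent games is the XOR of the component values.
Combined value = 5 XOR 2 XOR 2 = 5.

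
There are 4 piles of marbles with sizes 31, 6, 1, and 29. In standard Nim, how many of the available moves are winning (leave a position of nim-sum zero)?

3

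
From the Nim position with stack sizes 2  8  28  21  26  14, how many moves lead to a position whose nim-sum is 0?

Bitwise XOR of the heap sizes:
  00010  (2)
  01000  (8)
  11100  (28)
  10101  (21)
  11010  (26)
  01110  (14)
  -----
  10111  (23)
The overall nim-sum is X = 23. A stack of size p has a winning move iff p XOR X < p (reduce it to p XOR X).
  2: 2 XOR 23 = 21 ≥ 2 — no move.
  8: 8 XOR 23 = 31 ≥ 8 — no move.
  28: 28 XOR 23 = 11 < 28 — winning move (to 11).
  21: 21 XOR 23 = 2 < 21 — winning move (to 2).
  26: 26 XOR 23 = 13 < 26 — winning move (to 13).
  14: 14 XOR 23 = 25 ≥ 14 — no move.
That gives 3 winning moves.

3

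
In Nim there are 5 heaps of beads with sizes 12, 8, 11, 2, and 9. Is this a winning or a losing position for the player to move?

Winning position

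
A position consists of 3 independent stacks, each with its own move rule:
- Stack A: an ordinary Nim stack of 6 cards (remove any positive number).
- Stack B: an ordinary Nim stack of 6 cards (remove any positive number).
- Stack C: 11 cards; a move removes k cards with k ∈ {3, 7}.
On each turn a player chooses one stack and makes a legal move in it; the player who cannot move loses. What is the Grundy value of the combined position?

0

Stack A is a plain Nim stack of size 6, so its Grundy value is 6.
Stack B is a plain Nim stack of size 6, so its Grundy value is 6.
Build the Grundy sequence for stack C with g(k) = mex{g(k−s) : s ∈ {3, 7}, s ≤ k}:
k:     0  1  2  3  4  5  6  7  8  9 10 11
g(k):  0  0  0  1  1  1  0  2  2  1  0  0
So g(11) = 0.
By the Sprague-Grundy theorem, the Grundy value of a sum of independent games is the XOR of the component values.
Combined value = 6 XOR 6 XOR 0 = 0.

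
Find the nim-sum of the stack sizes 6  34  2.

38

Compute the nim-sum pairwise:
6 ^ 34 = 36
36 ^ 2 = 38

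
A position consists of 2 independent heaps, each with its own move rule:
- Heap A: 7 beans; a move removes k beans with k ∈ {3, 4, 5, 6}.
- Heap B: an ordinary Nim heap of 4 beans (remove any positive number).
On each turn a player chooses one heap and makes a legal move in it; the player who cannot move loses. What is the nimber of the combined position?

6

For heap A, compute g(0), g(1), … with moves {3, 4, 5, 6}:
g(0) = mex{} = 0
g(1) = mex{} = 0
g(2) = mex{} = 0
g(3) = mex{0} = 1
g(4) = mex{0} = 1
g(5) = mex{0} = 1
g(6) = mex{0,1} = 2
g(7) = mex{0,1} = 2
So g(7) = 2.
Heap B is a plain Nim heap of size 4, so its Grundy value is 4.
The value of a disjunctive sum is the nim-sum of the parts.
Combined value = 2 ⊕ 4 = 6.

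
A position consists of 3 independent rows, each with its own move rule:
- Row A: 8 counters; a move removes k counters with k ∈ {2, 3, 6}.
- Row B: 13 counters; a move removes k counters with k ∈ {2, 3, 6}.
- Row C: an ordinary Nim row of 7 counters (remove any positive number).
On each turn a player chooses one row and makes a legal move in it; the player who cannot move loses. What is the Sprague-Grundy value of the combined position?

7

For row A, compute g(0), g(1), … with moves {2, 3, 6}:
g(0) = mex{} = 0
g(1) = mex{} = 0
g(2) = mex{0} = 1
g(3) = mex{0} = 1
g(4) = mex{0,1} = 2
g(5) = mex{1} = 0
g(6) = mex{0,1,2} = 3
g(7) = mex{0,2} = 1
g(8) = mex{0,1,3} = 2
So g(8) = 2.
Grundy values for row B (subtraction set {2, 3, 6}):
g(0) = mex{} = 0
g(1) = mex{} = 0
g(2) = mex{0} = 1
g(3) = mex{0} = 1
g(4) = mex{0,1} = 2
g(5) = mex{1} = 0
g(6) = mex{0,1,2} = 3
g(7) = mex{0,2} = 1
g(8) = mex{0,1,3} = 2
g(9) = mex{1,3} = 0
g(10) = mex{1,2} = 0
g(11) = mex{0,2} = 1
g(12) = mex{0,3} = 1
g(13) = mex{0,1} = 2
So g(13) = 2.
Row C is a plain Nim row of size 7, so its Grundy value is 7.
By the Sprague-Grundy theorem, the Grundy value of a sum of independent games is the XOR of the component values.
Combined value = 2 ⊕ 2 ⊕ 7 = 7.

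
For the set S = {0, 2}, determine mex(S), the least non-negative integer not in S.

1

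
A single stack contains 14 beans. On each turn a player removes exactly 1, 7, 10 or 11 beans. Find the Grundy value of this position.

2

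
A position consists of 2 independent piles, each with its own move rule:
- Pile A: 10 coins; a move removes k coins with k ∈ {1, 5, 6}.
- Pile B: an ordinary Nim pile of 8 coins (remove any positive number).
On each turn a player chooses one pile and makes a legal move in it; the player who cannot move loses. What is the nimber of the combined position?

10

Build the Grundy sequence for pile A with g(k) = mex{g(k−s) : s ∈ {1, 5, 6}, s ≤ k}:
k:     0  1  2  3  4  5  6  7  8  9 10
g(k):  0  1  0  1  0  1  2  3  2  3  2
So g(10) = 2.
Pile B is a plain Nim pile of size 8, so its Grundy value is 8.
By the Sprague-Grundy theorem, the Grundy value of a sum of independent games is the XOR of the component values.
Combined value = 2 ⊕ 8 = 10.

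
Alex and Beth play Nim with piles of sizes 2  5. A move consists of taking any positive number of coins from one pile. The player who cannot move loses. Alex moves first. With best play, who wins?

Alex wins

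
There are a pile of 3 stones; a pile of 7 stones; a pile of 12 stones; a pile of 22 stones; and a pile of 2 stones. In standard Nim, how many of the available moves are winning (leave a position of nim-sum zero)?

Compute the nim-sum pairwise:
3 XOR 7 = 4
4 XOR 12 = 8
8 XOR 22 = 30
30 XOR 2 = 28
The overall nim-sum is X = 28. A pile of size p has a winning move iff p XOR X < p (reduce it to p XOR X).
  3: 3 XOR 28 = 31 ≥ 3 — no move.
  7: 7 XOR 28 = 27 ≥ 7 — no move.
  12: 12 XOR 28 = 16 ≥ 12 — no move.
  22: 22 XOR 28 = 10 < 22 — winning move (to 10).
  2: 2 XOR 28 = 30 ≥ 2 — no move.
That gives 1 winning move.

1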